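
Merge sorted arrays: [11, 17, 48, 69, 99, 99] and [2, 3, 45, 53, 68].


Take 2 from B
Take 3 from B
Take 11 from A
Take 17 from A
Take 45 from B
Take 48 from A
Take 53 from B
Take 68 from B

Merged: [2, 3, 11, 17, 45, 48, 53, 68, 69, 99, 99]


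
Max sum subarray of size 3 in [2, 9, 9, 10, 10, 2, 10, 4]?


[0:3]: 20
[1:4]: 28
[2:5]: 29
[3:6]: 22
[4:7]: 22
[5:8]: 16

Max: 29 at [2:5]


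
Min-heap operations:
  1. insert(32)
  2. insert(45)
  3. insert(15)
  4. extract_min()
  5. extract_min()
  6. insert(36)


insert(32) -> [32]
insert(45) -> [32, 45]
insert(15) -> [15, 45, 32]
extract_min()->15, [32, 45]
extract_min()->32, [45]
insert(36) -> [36, 45]

Final heap: [36, 45]


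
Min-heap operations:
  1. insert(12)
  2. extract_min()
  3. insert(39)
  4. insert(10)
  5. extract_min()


insert(12) -> [12]
extract_min()->12, []
insert(39) -> [39]
insert(10) -> [10, 39]
extract_min()->10, [39]

Final heap: [39]


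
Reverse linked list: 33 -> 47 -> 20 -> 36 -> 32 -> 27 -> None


Step 1: curr=33, set curr.next=prev(None) | reversed so far: 33
Step 2: curr=47, set curr.next=prev(33) | reversed so far: 47 -> 33
Step 3: curr=20, set curr.next=prev(47) | reversed so far: 20 -> 47 -> 33
Step 4: curr=36, set curr.next=prev(20) | reversed so far: 36 -> 20 -> 47 -> 33
Step 5: curr=32, set curr.next=prev(36) | reversed so far: 32 -> 36 -> 20 -> 47 -> 33
Step 6: curr=27, set curr.next=prev(32) | reversed so far: 27 -> 32 -> 36 -> 20 -> 47 -> 33

27 -> 32 -> 36 -> 20 -> 47 -> 33 -> None


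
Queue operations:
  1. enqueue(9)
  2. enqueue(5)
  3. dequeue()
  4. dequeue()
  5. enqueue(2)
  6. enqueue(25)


enqueue(9) -> [9]
enqueue(5) -> [9, 5]
dequeue()->9, [5]
dequeue()->5, []
enqueue(2) -> [2]
enqueue(25) -> [2, 25]

Final queue: [2, 25]


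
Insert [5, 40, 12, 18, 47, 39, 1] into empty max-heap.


Insert 5: [5]
Insert 40: [40, 5]
Insert 12: [40, 5, 12]
Insert 18: [40, 18, 12, 5]
Insert 47: [47, 40, 12, 5, 18]
Insert 39: [47, 40, 39, 5, 18, 12]
Insert 1: [47, 40, 39, 5, 18, 12, 1]

Final heap: [47, 40, 39, 5, 18, 12, 1]


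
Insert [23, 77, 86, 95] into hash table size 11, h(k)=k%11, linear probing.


Insert 23: h=1 -> slot 1
Insert 77: h=0 -> slot 0
Insert 86: h=9 -> slot 9
Insert 95: h=7 -> slot 7

Table: [77, 23, None, None, None, None, None, 95, None, 86, None]


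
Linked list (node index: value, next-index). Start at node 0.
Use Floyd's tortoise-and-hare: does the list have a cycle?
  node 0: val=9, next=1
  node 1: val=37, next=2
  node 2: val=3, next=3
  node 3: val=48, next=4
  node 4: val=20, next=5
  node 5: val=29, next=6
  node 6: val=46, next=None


Floyd's tortoise (slow, +1) and hare (fast, +2):
  init: slow=0, fast=0
  step 1: slow=1, fast=2
  step 2: slow=2, fast=4
  step 3: slow=3, fast=6
  step 4: fast -> None, no cycle

Cycle: no


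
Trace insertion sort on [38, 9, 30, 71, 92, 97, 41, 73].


Initial: [38, 9, 30, 71, 92, 97, 41, 73]
Insert 9: [9, 38, 30, 71, 92, 97, 41, 73]
Insert 30: [9, 30, 38, 71, 92, 97, 41, 73]
Insert 71: [9, 30, 38, 71, 92, 97, 41, 73]
Insert 92: [9, 30, 38, 71, 92, 97, 41, 73]
Insert 97: [9, 30, 38, 71, 92, 97, 41, 73]
Insert 41: [9, 30, 38, 41, 71, 92, 97, 73]
Insert 73: [9, 30, 38, 41, 71, 73, 92, 97]

Sorted: [9, 30, 38, 41, 71, 73, 92, 97]


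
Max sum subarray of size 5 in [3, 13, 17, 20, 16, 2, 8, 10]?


[0:5]: 69
[1:6]: 68
[2:7]: 63
[3:8]: 56

Max: 69 at [0:5]


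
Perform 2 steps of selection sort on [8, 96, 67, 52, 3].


Initial: [8, 96, 67, 52, 3]
Step 1: min=3 at 4
  Swap: [3, 96, 67, 52, 8]
Step 2: min=8 at 4
  Swap: [3, 8, 67, 52, 96]

After 2 steps: [3, 8, 67, 52, 96]


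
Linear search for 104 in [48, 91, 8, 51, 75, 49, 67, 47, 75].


i=0: 48!=104
i=1: 91!=104
i=2: 8!=104
i=3: 51!=104
i=4: 75!=104
i=5: 49!=104
i=6: 67!=104
i=7: 47!=104
i=8: 75!=104

Not found, 9 comps


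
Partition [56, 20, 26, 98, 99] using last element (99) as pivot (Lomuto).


Pivot: 99
  56 <= 99: advance i (no swap)
  20 <= 99: advance i (no swap)
  26 <= 99: advance i (no swap)
  98 <= 99: advance i (no swap)
Place pivot at 4: [56, 20, 26, 98, 99]

Partitioned: [56, 20, 26, 98, 99]


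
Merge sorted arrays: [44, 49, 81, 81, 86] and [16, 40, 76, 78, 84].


Take 16 from B
Take 40 from B
Take 44 from A
Take 49 from A
Take 76 from B
Take 78 from B
Take 81 from A
Take 81 from A
Take 84 from B

Merged: [16, 40, 44, 49, 76, 78, 81, 81, 84, 86]


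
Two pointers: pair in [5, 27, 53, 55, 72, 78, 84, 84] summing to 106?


lo=0(5)+hi=7(84)=89
lo=1(27)+hi=7(84)=111
lo=1(27)+hi=6(84)=111
lo=1(27)+hi=5(78)=105
lo=2(53)+hi=5(78)=131
lo=2(53)+hi=4(72)=125
lo=2(53)+hi=3(55)=108

No pair found


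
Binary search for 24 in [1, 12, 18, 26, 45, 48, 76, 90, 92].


Step 1: lo=0, hi=8, mid=4, val=45
Step 2: lo=0, hi=3, mid=1, val=12
Step 3: lo=2, hi=3, mid=2, val=18
Step 4: lo=3, hi=3, mid=3, val=26

Not found


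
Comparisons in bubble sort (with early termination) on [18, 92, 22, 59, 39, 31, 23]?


Algorithm: bubble sort (with early termination)
Input: [18, 92, 22, 59, 39, 31, 23]
Sorted: [18, 22, 23, 31, 39, 59, 92]

20


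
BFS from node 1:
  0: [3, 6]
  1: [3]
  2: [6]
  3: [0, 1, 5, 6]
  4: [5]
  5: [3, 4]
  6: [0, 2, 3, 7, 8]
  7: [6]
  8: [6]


Visit 1, enqueue [3]
Visit 3, enqueue [0, 5, 6]
Visit 0, enqueue []
Visit 5, enqueue [4]
Visit 6, enqueue [2, 7, 8]
Visit 4, enqueue []
Visit 2, enqueue []
Visit 7, enqueue []
Visit 8, enqueue []

BFS order: [1, 3, 0, 5, 6, 4, 2, 7, 8]


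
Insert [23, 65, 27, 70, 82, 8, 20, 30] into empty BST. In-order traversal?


Insert 23: root
Insert 65: R from 23
Insert 27: R from 23 -> L from 65
Insert 70: R from 23 -> R from 65
Insert 82: R from 23 -> R from 65 -> R from 70
Insert 8: L from 23
Insert 20: L from 23 -> R from 8
Insert 30: R from 23 -> L from 65 -> R from 27

In-order: [8, 20, 23, 27, 30, 65, 70, 82]


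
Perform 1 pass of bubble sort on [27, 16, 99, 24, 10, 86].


Initial: [27, 16, 99, 24, 10, 86]
Pass 1: [16, 27, 24, 10, 86, 99] (4 swaps)

After 1 pass: [16, 27, 24, 10, 86, 99]


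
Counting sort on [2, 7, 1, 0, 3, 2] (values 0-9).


Input: [2, 7, 1, 0, 3, 2]
Counts: [1, 1, 2, 1, 0, 0, 0, 1, 0, 0]

Sorted: [0, 1, 2, 2, 3, 7]


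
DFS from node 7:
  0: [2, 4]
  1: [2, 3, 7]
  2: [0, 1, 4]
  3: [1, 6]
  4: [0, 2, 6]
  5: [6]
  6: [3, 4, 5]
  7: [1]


Visit 7, push [1]
Visit 1, push [3, 2]
Visit 2, push [4, 0]
Visit 0, push [4]
Visit 4, push [6]
Visit 6, push [5, 3]
Visit 3, push []
Visit 5, push []

DFS order: [7, 1, 2, 0, 4, 6, 3, 5]


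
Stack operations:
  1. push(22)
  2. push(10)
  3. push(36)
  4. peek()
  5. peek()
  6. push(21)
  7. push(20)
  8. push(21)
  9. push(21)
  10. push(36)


push(22) -> [22]
push(10) -> [22, 10]
push(36) -> [22, 10, 36]
peek()->36
peek()->36
push(21) -> [22, 10, 36, 21]
push(20) -> [22, 10, 36, 21, 20]
push(21) -> [22, 10, 36, 21, 20, 21]
push(21) -> [22, 10, 36, 21, 20, 21, 21]
push(36) -> [22, 10, 36, 21, 20, 21, 21, 36]

Final stack: [22, 10, 36, 21, 20, 21, 21, 36]


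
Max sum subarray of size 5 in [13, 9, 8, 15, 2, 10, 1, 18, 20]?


[0:5]: 47
[1:6]: 44
[2:7]: 36
[3:8]: 46
[4:9]: 51

Max: 51 at [4:9]


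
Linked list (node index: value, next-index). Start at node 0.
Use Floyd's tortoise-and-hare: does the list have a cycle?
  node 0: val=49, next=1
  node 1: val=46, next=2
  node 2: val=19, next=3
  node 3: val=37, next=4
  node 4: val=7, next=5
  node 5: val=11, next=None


Floyd's tortoise (slow, +1) and hare (fast, +2):
  init: slow=0, fast=0
  step 1: slow=1, fast=2
  step 2: slow=2, fast=4
  step 3: fast 4->5->None, no cycle

Cycle: no


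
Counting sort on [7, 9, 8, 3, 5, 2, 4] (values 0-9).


Input: [7, 9, 8, 3, 5, 2, 4]
Counts: [0, 0, 1, 1, 1, 1, 0, 1, 1, 1]

Sorted: [2, 3, 4, 5, 7, 8, 9]


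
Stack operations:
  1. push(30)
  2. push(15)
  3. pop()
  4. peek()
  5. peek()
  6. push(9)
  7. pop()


push(30) -> [30]
push(15) -> [30, 15]
pop()->15, [30]
peek()->30
peek()->30
push(9) -> [30, 9]
pop()->9, [30]

Final stack: [30]


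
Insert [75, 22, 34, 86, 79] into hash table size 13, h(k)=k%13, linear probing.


Insert 75: h=10 -> slot 10
Insert 22: h=9 -> slot 9
Insert 34: h=8 -> slot 8
Insert 86: h=8, 3 probes -> slot 11
Insert 79: h=1 -> slot 1

Table: [None, 79, None, None, None, None, None, None, 34, 22, 75, 86, None]


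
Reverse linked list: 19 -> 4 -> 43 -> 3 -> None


Step 1: curr=19, set curr.next=prev(None) | reversed so far: 19
Step 2: curr=4, set curr.next=prev(19) | reversed so far: 4 -> 19
Step 3: curr=43, set curr.next=prev(4) | reversed so far: 43 -> 4 -> 19
Step 4: curr=3, set curr.next=prev(43) | reversed so far: 3 -> 43 -> 4 -> 19

3 -> 43 -> 4 -> 19 -> None


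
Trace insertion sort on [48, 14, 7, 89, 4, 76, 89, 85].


Initial: [48, 14, 7, 89, 4, 76, 89, 85]
Insert 14: [14, 48, 7, 89, 4, 76, 89, 85]
Insert 7: [7, 14, 48, 89, 4, 76, 89, 85]
Insert 89: [7, 14, 48, 89, 4, 76, 89, 85]
Insert 4: [4, 7, 14, 48, 89, 76, 89, 85]
Insert 76: [4, 7, 14, 48, 76, 89, 89, 85]
Insert 89: [4, 7, 14, 48, 76, 89, 89, 85]
Insert 85: [4, 7, 14, 48, 76, 85, 89, 89]

Sorted: [4, 7, 14, 48, 76, 85, 89, 89]


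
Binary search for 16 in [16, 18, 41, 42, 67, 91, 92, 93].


Step 1: lo=0, hi=7, mid=3, val=42
Step 2: lo=0, hi=2, mid=1, val=18
Step 3: lo=0, hi=0, mid=0, val=16

Found at index 0


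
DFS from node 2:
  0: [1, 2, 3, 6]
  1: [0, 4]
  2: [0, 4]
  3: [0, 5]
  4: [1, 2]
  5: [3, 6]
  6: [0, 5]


Visit 2, push [4, 0]
Visit 0, push [6, 3, 1]
Visit 1, push [4]
Visit 4, push []
Visit 3, push [5]
Visit 5, push [6]
Visit 6, push []

DFS order: [2, 0, 1, 4, 3, 5, 6]


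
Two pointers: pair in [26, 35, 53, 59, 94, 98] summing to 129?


lo=0(26)+hi=5(98)=124
lo=1(35)+hi=5(98)=133
lo=1(35)+hi=4(94)=129

Yes: 35+94=129


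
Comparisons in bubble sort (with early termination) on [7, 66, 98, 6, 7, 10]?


Algorithm: bubble sort (with early termination)
Input: [7, 66, 98, 6, 7, 10]
Sorted: [6, 7, 7, 10, 66, 98]

14


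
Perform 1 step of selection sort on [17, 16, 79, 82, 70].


Initial: [17, 16, 79, 82, 70]
Step 1: min=16 at 1
  Swap: [16, 17, 79, 82, 70]

After 1 step: [16, 17, 79, 82, 70]


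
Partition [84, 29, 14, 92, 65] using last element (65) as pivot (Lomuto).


Pivot: 65
  29 <= 65: swap -> [29, 84, 14, 92, 65]
  14 <= 65: swap -> [29, 14, 84, 92, 65]
Place pivot at 2: [29, 14, 65, 92, 84]

Partitioned: [29, 14, 65, 92, 84]


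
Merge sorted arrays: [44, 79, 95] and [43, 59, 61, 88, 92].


Take 43 from B
Take 44 from A
Take 59 from B
Take 61 from B
Take 79 from A
Take 88 from B
Take 92 from B

Merged: [43, 44, 59, 61, 79, 88, 92, 95]


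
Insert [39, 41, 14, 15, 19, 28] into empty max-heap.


Insert 39: [39]
Insert 41: [41, 39]
Insert 14: [41, 39, 14]
Insert 15: [41, 39, 14, 15]
Insert 19: [41, 39, 14, 15, 19]
Insert 28: [41, 39, 28, 15, 19, 14]

Final heap: [41, 39, 28, 15, 19, 14]


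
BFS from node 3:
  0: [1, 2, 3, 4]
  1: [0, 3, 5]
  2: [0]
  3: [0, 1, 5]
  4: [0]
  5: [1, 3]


Visit 3, enqueue [0, 1, 5]
Visit 0, enqueue [2, 4]
Visit 1, enqueue []
Visit 5, enqueue []
Visit 2, enqueue []
Visit 4, enqueue []

BFS order: [3, 0, 1, 5, 2, 4]


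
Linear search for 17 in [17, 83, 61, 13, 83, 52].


i=0: 17==17 found!

Found at 0, 1 comps


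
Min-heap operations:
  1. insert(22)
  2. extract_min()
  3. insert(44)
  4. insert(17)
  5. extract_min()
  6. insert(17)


insert(22) -> [22]
extract_min()->22, []
insert(44) -> [44]
insert(17) -> [17, 44]
extract_min()->17, [44]
insert(17) -> [17, 44]

Final heap: [17, 44]


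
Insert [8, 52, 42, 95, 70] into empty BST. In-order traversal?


Insert 8: root
Insert 52: R from 8
Insert 42: R from 8 -> L from 52
Insert 95: R from 8 -> R from 52
Insert 70: R from 8 -> R from 52 -> L from 95

In-order: [8, 42, 52, 70, 95]


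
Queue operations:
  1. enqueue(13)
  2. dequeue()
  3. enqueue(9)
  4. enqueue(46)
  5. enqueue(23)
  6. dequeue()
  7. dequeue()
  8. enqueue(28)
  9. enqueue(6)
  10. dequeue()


enqueue(13) -> [13]
dequeue()->13, []
enqueue(9) -> [9]
enqueue(46) -> [9, 46]
enqueue(23) -> [9, 46, 23]
dequeue()->9, [46, 23]
dequeue()->46, [23]
enqueue(28) -> [23, 28]
enqueue(6) -> [23, 28, 6]
dequeue()->23, [28, 6]

Final queue: [28, 6]


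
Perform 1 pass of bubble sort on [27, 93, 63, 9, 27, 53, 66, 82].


Initial: [27, 93, 63, 9, 27, 53, 66, 82]
Pass 1: [27, 63, 9, 27, 53, 66, 82, 93] (6 swaps)

After 1 pass: [27, 63, 9, 27, 53, 66, 82, 93]


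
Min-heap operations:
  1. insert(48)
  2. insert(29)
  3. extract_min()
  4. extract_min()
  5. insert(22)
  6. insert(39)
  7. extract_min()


insert(48) -> [48]
insert(29) -> [29, 48]
extract_min()->29, [48]
extract_min()->48, []
insert(22) -> [22]
insert(39) -> [22, 39]
extract_min()->22, [39]

Final heap: [39]


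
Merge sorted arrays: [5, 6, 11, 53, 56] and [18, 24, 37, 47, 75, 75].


Take 5 from A
Take 6 from A
Take 11 from A
Take 18 from B
Take 24 from B
Take 37 from B
Take 47 from B
Take 53 from A
Take 56 from A

Merged: [5, 6, 11, 18, 24, 37, 47, 53, 56, 75, 75]


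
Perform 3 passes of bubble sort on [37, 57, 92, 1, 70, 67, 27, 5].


Initial: [37, 57, 92, 1, 70, 67, 27, 5]
Pass 1: [37, 57, 1, 70, 67, 27, 5, 92] (5 swaps)
Pass 2: [37, 1, 57, 67, 27, 5, 70, 92] (4 swaps)
Pass 3: [1, 37, 57, 27, 5, 67, 70, 92] (3 swaps)

After 3 passes: [1, 37, 57, 27, 5, 67, 70, 92]


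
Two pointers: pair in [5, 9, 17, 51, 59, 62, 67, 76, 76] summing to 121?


lo=0(5)+hi=8(76)=81
lo=1(9)+hi=8(76)=85
lo=2(17)+hi=8(76)=93
lo=3(51)+hi=8(76)=127
lo=3(51)+hi=7(76)=127
lo=3(51)+hi=6(67)=118
lo=4(59)+hi=6(67)=126
lo=4(59)+hi=5(62)=121

Yes: 59+62=121


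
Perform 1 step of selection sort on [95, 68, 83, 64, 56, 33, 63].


Initial: [95, 68, 83, 64, 56, 33, 63]
Step 1: min=33 at 5
  Swap: [33, 68, 83, 64, 56, 95, 63]

After 1 step: [33, 68, 83, 64, 56, 95, 63]


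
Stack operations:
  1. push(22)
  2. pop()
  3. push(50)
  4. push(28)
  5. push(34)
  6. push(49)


push(22) -> [22]
pop()->22, []
push(50) -> [50]
push(28) -> [50, 28]
push(34) -> [50, 28, 34]
push(49) -> [50, 28, 34, 49]

Final stack: [50, 28, 34, 49]


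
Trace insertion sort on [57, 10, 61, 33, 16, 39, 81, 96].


Initial: [57, 10, 61, 33, 16, 39, 81, 96]
Insert 10: [10, 57, 61, 33, 16, 39, 81, 96]
Insert 61: [10, 57, 61, 33, 16, 39, 81, 96]
Insert 33: [10, 33, 57, 61, 16, 39, 81, 96]
Insert 16: [10, 16, 33, 57, 61, 39, 81, 96]
Insert 39: [10, 16, 33, 39, 57, 61, 81, 96]
Insert 81: [10, 16, 33, 39, 57, 61, 81, 96]
Insert 96: [10, 16, 33, 39, 57, 61, 81, 96]

Sorted: [10, 16, 33, 39, 57, 61, 81, 96]


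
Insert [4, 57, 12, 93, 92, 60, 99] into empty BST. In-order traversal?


Insert 4: root
Insert 57: R from 4
Insert 12: R from 4 -> L from 57
Insert 93: R from 4 -> R from 57
Insert 92: R from 4 -> R from 57 -> L from 93
Insert 60: R from 4 -> R from 57 -> L from 93 -> L from 92
Insert 99: R from 4 -> R from 57 -> R from 93

In-order: [4, 12, 57, 60, 92, 93, 99]


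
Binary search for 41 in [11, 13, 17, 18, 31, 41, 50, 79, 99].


Step 1: lo=0, hi=8, mid=4, val=31
Step 2: lo=5, hi=8, mid=6, val=50
Step 3: lo=5, hi=5, mid=5, val=41

Found at index 5


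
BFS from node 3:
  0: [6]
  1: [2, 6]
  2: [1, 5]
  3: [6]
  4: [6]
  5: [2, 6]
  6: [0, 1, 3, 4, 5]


Visit 3, enqueue [6]
Visit 6, enqueue [0, 1, 4, 5]
Visit 0, enqueue []
Visit 1, enqueue [2]
Visit 4, enqueue []
Visit 5, enqueue []
Visit 2, enqueue []

BFS order: [3, 6, 0, 1, 4, 5, 2]


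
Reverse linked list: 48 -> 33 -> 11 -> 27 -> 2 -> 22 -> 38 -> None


Step 1: curr=48, set curr.next=prev(None) | reversed so far: 48
Step 2: curr=33, set curr.next=prev(48) | reversed so far: 33 -> 48
Step 3: curr=11, set curr.next=prev(33) | reversed so far: 11 -> 33 -> 48
Step 4: curr=27, set curr.next=prev(11) | reversed so far: 27 -> 11 -> 33 -> 48
Step 5: curr=2, set curr.next=prev(27) | reversed so far: 2 -> 27 -> 11 -> 33 -> 48
Step 6: curr=22, set curr.next=prev(2) | reversed so far: 22 -> 2 -> 27 -> 11 -> 33 -> 48
Step 7: curr=38, set curr.next=prev(22) | reversed so far: 38 -> 22 -> 2 -> 27 -> 11 -> 33 -> 48

38 -> 22 -> 2 -> 27 -> 11 -> 33 -> 48 -> None


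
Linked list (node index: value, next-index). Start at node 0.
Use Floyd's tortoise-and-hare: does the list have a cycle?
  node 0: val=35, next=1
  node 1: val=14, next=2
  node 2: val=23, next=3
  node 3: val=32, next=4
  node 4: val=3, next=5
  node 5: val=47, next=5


Floyd's tortoise (slow, +1) and hare (fast, +2):
  init: slow=0, fast=0
  step 1: slow=1, fast=2
  step 2: slow=2, fast=4
  step 3: slow=3, fast=5
  step 4: slow=4, fast=5
  step 5: slow=5, fast=5
  slow == fast at node 5: cycle detected

Cycle: yes


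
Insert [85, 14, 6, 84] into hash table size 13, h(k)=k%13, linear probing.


Insert 85: h=7 -> slot 7
Insert 14: h=1 -> slot 1
Insert 6: h=6 -> slot 6
Insert 84: h=6, 2 probes -> slot 8

Table: [None, 14, None, None, None, None, 6, 85, 84, None, None, None, None]


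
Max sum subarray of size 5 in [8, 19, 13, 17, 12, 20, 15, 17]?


[0:5]: 69
[1:6]: 81
[2:7]: 77
[3:8]: 81

Max: 81 at [1:6]


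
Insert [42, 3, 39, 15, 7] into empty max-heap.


Insert 42: [42]
Insert 3: [42, 3]
Insert 39: [42, 3, 39]
Insert 15: [42, 15, 39, 3]
Insert 7: [42, 15, 39, 3, 7]

Final heap: [42, 15, 39, 3, 7]


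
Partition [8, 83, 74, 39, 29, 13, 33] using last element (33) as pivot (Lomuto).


Pivot: 33
  8 <= 33: advance i (no swap)
  29 <= 33: swap -> [8, 29, 74, 39, 83, 13, 33]
  13 <= 33: swap -> [8, 29, 13, 39, 83, 74, 33]
Place pivot at 3: [8, 29, 13, 33, 83, 74, 39]

Partitioned: [8, 29, 13, 33, 83, 74, 39]


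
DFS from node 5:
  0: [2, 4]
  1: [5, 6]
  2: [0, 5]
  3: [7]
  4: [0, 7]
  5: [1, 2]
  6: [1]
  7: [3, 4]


Visit 5, push [2, 1]
Visit 1, push [6]
Visit 6, push []
Visit 2, push [0]
Visit 0, push [4]
Visit 4, push [7]
Visit 7, push [3]
Visit 3, push []

DFS order: [5, 1, 6, 2, 0, 4, 7, 3]


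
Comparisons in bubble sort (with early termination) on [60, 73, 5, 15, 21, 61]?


Algorithm: bubble sort (with early termination)
Input: [60, 73, 5, 15, 21, 61]
Sorted: [5, 15, 21, 60, 61, 73]

12


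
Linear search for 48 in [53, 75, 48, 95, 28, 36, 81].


i=0: 53!=48
i=1: 75!=48
i=2: 48==48 found!

Found at 2, 3 comps


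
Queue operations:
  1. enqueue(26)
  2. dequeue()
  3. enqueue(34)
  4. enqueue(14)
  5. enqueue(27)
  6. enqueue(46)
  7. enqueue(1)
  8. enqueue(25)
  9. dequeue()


enqueue(26) -> [26]
dequeue()->26, []
enqueue(34) -> [34]
enqueue(14) -> [34, 14]
enqueue(27) -> [34, 14, 27]
enqueue(46) -> [34, 14, 27, 46]
enqueue(1) -> [34, 14, 27, 46, 1]
enqueue(25) -> [34, 14, 27, 46, 1, 25]
dequeue()->34, [14, 27, 46, 1, 25]

Final queue: [14, 27, 46, 1, 25]


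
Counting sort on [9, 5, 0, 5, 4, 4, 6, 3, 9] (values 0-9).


Input: [9, 5, 0, 5, 4, 4, 6, 3, 9]
Counts: [1, 0, 0, 1, 2, 2, 1, 0, 0, 2]

Sorted: [0, 3, 4, 4, 5, 5, 6, 9, 9]


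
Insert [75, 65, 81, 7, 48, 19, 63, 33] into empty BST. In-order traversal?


Insert 75: root
Insert 65: L from 75
Insert 81: R from 75
Insert 7: L from 75 -> L from 65
Insert 48: L from 75 -> L from 65 -> R from 7
Insert 19: L from 75 -> L from 65 -> R from 7 -> L from 48
Insert 63: L from 75 -> L from 65 -> R from 7 -> R from 48
Insert 33: L from 75 -> L from 65 -> R from 7 -> L from 48 -> R from 19

In-order: [7, 19, 33, 48, 63, 65, 75, 81]


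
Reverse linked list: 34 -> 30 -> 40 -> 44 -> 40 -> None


Step 1: curr=34, set curr.next=prev(None) | reversed so far: 34
Step 2: curr=30, set curr.next=prev(34) | reversed so far: 30 -> 34
Step 3: curr=40, set curr.next=prev(30) | reversed so far: 40 -> 30 -> 34
Step 4: curr=44, set curr.next=prev(40) | reversed so far: 44 -> 40 -> 30 -> 34
Step 5: curr=40, set curr.next=prev(44) | reversed so far: 40 -> 44 -> 40 -> 30 -> 34

40 -> 44 -> 40 -> 30 -> 34 -> None


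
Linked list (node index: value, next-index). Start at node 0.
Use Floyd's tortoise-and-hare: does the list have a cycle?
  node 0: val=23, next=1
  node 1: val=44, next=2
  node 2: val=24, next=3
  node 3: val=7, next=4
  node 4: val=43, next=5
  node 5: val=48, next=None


Floyd's tortoise (slow, +1) and hare (fast, +2):
  init: slow=0, fast=0
  step 1: slow=1, fast=2
  step 2: slow=2, fast=4
  step 3: fast 4->5->None, no cycle

Cycle: no


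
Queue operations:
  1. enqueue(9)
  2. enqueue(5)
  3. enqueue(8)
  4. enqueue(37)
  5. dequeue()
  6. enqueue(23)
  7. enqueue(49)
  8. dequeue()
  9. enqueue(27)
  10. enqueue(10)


enqueue(9) -> [9]
enqueue(5) -> [9, 5]
enqueue(8) -> [9, 5, 8]
enqueue(37) -> [9, 5, 8, 37]
dequeue()->9, [5, 8, 37]
enqueue(23) -> [5, 8, 37, 23]
enqueue(49) -> [5, 8, 37, 23, 49]
dequeue()->5, [8, 37, 23, 49]
enqueue(27) -> [8, 37, 23, 49, 27]
enqueue(10) -> [8, 37, 23, 49, 27, 10]

Final queue: [8, 37, 23, 49, 27, 10]


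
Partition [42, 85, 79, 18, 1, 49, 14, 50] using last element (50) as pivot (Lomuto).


Pivot: 50
  42 <= 50: advance i (no swap)
  18 <= 50: swap -> [42, 18, 79, 85, 1, 49, 14, 50]
  1 <= 50: swap -> [42, 18, 1, 85, 79, 49, 14, 50]
  49 <= 50: swap -> [42, 18, 1, 49, 79, 85, 14, 50]
  14 <= 50: swap -> [42, 18, 1, 49, 14, 85, 79, 50]
Place pivot at 5: [42, 18, 1, 49, 14, 50, 79, 85]

Partitioned: [42, 18, 1, 49, 14, 50, 79, 85]


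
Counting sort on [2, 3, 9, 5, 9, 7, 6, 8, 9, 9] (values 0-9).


Input: [2, 3, 9, 5, 9, 7, 6, 8, 9, 9]
Counts: [0, 0, 1, 1, 0, 1, 1, 1, 1, 4]

Sorted: [2, 3, 5, 6, 7, 8, 9, 9, 9, 9]


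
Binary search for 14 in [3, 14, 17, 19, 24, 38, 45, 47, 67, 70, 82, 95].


Step 1: lo=0, hi=11, mid=5, val=38
Step 2: lo=0, hi=4, mid=2, val=17
Step 3: lo=0, hi=1, mid=0, val=3
Step 4: lo=1, hi=1, mid=1, val=14

Found at index 1


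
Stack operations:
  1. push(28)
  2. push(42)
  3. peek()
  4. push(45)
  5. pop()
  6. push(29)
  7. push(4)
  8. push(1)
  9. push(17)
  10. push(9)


push(28) -> [28]
push(42) -> [28, 42]
peek()->42
push(45) -> [28, 42, 45]
pop()->45, [28, 42]
push(29) -> [28, 42, 29]
push(4) -> [28, 42, 29, 4]
push(1) -> [28, 42, 29, 4, 1]
push(17) -> [28, 42, 29, 4, 1, 17]
push(9) -> [28, 42, 29, 4, 1, 17, 9]

Final stack: [28, 42, 29, 4, 1, 17, 9]


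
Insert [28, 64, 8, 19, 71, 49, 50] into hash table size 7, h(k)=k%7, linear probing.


Insert 28: h=0 -> slot 0
Insert 64: h=1 -> slot 1
Insert 8: h=1, 1 probes -> slot 2
Insert 19: h=5 -> slot 5
Insert 71: h=1, 2 probes -> slot 3
Insert 49: h=0, 4 probes -> slot 4
Insert 50: h=1, 5 probes -> slot 6

Table: [28, 64, 8, 71, 49, 19, 50]


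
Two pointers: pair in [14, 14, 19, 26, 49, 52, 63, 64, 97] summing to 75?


lo=0(14)+hi=8(97)=111
lo=0(14)+hi=7(64)=78
lo=0(14)+hi=6(63)=77
lo=0(14)+hi=5(52)=66
lo=1(14)+hi=5(52)=66
lo=2(19)+hi=5(52)=71
lo=3(26)+hi=5(52)=78
lo=3(26)+hi=4(49)=75

Yes: 26+49=75


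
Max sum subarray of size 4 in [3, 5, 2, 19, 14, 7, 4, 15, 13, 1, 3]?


[0:4]: 29
[1:5]: 40
[2:6]: 42
[3:7]: 44
[4:8]: 40
[5:9]: 39
[6:10]: 33
[7:11]: 32

Max: 44 at [3:7]


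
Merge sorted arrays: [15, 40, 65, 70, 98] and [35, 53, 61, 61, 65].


Take 15 from A
Take 35 from B
Take 40 from A
Take 53 from B
Take 61 from B
Take 61 from B
Take 65 from A
Take 65 from B

Merged: [15, 35, 40, 53, 61, 61, 65, 65, 70, 98]


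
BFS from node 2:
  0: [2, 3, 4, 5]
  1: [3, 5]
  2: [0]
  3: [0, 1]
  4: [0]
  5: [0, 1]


Visit 2, enqueue [0]
Visit 0, enqueue [3, 4, 5]
Visit 3, enqueue [1]
Visit 4, enqueue []
Visit 5, enqueue []
Visit 1, enqueue []

BFS order: [2, 0, 3, 4, 5, 1]


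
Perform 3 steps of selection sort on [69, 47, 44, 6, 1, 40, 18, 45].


Initial: [69, 47, 44, 6, 1, 40, 18, 45]
Step 1: min=1 at 4
  Swap: [1, 47, 44, 6, 69, 40, 18, 45]
Step 2: min=6 at 3
  Swap: [1, 6, 44, 47, 69, 40, 18, 45]
Step 3: min=18 at 6
  Swap: [1, 6, 18, 47, 69, 40, 44, 45]

After 3 steps: [1, 6, 18, 47, 69, 40, 44, 45]


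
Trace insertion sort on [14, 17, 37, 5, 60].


Initial: [14, 17, 37, 5, 60]
Insert 17: [14, 17, 37, 5, 60]
Insert 37: [14, 17, 37, 5, 60]
Insert 5: [5, 14, 17, 37, 60]
Insert 60: [5, 14, 17, 37, 60]

Sorted: [5, 14, 17, 37, 60]


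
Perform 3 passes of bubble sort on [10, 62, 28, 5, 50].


Initial: [10, 62, 28, 5, 50]
Pass 1: [10, 28, 5, 50, 62] (3 swaps)
Pass 2: [10, 5, 28, 50, 62] (1 swaps)
Pass 3: [5, 10, 28, 50, 62] (1 swaps)

After 3 passes: [5, 10, 28, 50, 62]


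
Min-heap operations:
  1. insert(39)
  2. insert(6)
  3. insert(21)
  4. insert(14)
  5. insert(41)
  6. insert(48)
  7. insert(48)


insert(39) -> [39]
insert(6) -> [6, 39]
insert(21) -> [6, 39, 21]
insert(14) -> [6, 14, 21, 39]
insert(41) -> [6, 14, 21, 39, 41]
insert(48) -> [6, 14, 21, 39, 41, 48]
insert(48) -> [6, 14, 21, 39, 41, 48, 48]

Final heap: [6, 14, 21, 39, 41, 48, 48]


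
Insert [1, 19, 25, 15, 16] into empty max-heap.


Insert 1: [1]
Insert 19: [19, 1]
Insert 25: [25, 1, 19]
Insert 15: [25, 15, 19, 1]
Insert 16: [25, 16, 19, 1, 15]

Final heap: [25, 16, 19, 1, 15]


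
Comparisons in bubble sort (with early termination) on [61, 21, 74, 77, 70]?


Algorithm: bubble sort (with early termination)
Input: [61, 21, 74, 77, 70]
Sorted: [21, 61, 70, 74, 77]

9


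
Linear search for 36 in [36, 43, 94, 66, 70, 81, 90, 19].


i=0: 36==36 found!

Found at 0, 1 comps


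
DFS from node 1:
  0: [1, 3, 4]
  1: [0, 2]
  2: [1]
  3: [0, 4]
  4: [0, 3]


Visit 1, push [2, 0]
Visit 0, push [4, 3]
Visit 3, push [4]
Visit 4, push []
Visit 2, push []

DFS order: [1, 0, 3, 4, 2]


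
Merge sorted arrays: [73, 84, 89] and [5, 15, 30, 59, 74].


Take 5 from B
Take 15 from B
Take 30 from B
Take 59 from B
Take 73 from A
Take 74 from B

Merged: [5, 15, 30, 59, 73, 74, 84, 89]


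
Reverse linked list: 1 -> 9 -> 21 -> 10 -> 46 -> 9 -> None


Step 1: curr=1, set curr.next=prev(None) | reversed so far: 1
Step 2: curr=9, set curr.next=prev(1) | reversed so far: 9 -> 1
Step 3: curr=21, set curr.next=prev(9) | reversed so far: 21 -> 9 -> 1
Step 4: curr=10, set curr.next=prev(21) | reversed so far: 10 -> 21 -> 9 -> 1
Step 5: curr=46, set curr.next=prev(10) | reversed so far: 46 -> 10 -> 21 -> 9 -> 1
Step 6: curr=9, set curr.next=prev(46) | reversed so far: 9 -> 46 -> 10 -> 21 -> 9 -> 1

9 -> 46 -> 10 -> 21 -> 9 -> 1 -> None


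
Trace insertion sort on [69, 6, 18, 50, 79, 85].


Initial: [69, 6, 18, 50, 79, 85]
Insert 6: [6, 69, 18, 50, 79, 85]
Insert 18: [6, 18, 69, 50, 79, 85]
Insert 50: [6, 18, 50, 69, 79, 85]
Insert 79: [6, 18, 50, 69, 79, 85]
Insert 85: [6, 18, 50, 69, 79, 85]

Sorted: [6, 18, 50, 69, 79, 85]


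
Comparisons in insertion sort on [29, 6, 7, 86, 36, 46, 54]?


Algorithm: insertion sort
Input: [29, 6, 7, 86, 36, 46, 54]
Sorted: [6, 7, 29, 36, 46, 54, 86]

10


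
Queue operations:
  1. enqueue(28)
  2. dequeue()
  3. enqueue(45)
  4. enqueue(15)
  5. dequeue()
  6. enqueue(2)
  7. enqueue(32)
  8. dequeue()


enqueue(28) -> [28]
dequeue()->28, []
enqueue(45) -> [45]
enqueue(15) -> [45, 15]
dequeue()->45, [15]
enqueue(2) -> [15, 2]
enqueue(32) -> [15, 2, 32]
dequeue()->15, [2, 32]

Final queue: [2, 32]


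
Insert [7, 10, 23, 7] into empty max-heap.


Insert 7: [7]
Insert 10: [10, 7]
Insert 23: [23, 7, 10]
Insert 7: [23, 7, 10, 7]

Final heap: [23, 7, 10, 7]


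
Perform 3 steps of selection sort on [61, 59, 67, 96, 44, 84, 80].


Initial: [61, 59, 67, 96, 44, 84, 80]
Step 1: min=44 at 4
  Swap: [44, 59, 67, 96, 61, 84, 80]
Step 2: min=59 at 1
  Swap: [44, 59, 67, 96, 61, 84, 80]
Step 3: min=61 at 4
  Swap: [44, 59, 61, 96, 67, 84, 80]

After 3 steps: [44, 59, 61, 96, 67, 84, 80]


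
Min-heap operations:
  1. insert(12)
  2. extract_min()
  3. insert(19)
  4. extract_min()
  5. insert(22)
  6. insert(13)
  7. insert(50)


insert(12) -> [12]
extract_min()->12, []
insert(19) -> [19]
extract_min()->19, []
insert(22) -> [22]
insert(13) -> [13, 22]
insert(50) -> [13, 22, 50]

Final heap: [13, 22, 50]


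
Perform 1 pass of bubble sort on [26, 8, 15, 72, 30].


Initial: [26, 8, 15, 72, 30]
Pass 1: [8, 15, 26, 30, 72] (3 swaps)

After 1 pass: [8, 15, 26, 30, 72]


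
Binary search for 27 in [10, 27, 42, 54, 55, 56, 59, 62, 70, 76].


Step 1: lo=0, hi=9, mid=4, val=55
Step 2: lo=0, hi=3, mid=1, val=27

Found at index 1


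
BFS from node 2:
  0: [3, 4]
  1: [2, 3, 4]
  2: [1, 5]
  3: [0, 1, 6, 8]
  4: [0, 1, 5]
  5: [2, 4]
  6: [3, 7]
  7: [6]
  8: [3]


Visit 2, enqueue [1, 5]
Visit 1, enqueue [3, 4]
Visit 5, enqueue []
Visit 3, enqueue [0, 6, 8]
Visit 4, enqueue []
Visit 0, enqueue []
Visit 6, enqueue [7]
Visit 8, enqueue []
Visit 7, enqueue []

BFS order: [2, 1, 5, 3, 4, 0, 6, 8, 7]


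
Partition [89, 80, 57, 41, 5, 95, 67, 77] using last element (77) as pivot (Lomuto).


Pivot: 77
  57 <= 77: swap -> [57, 80, 89, 41, 5, 95, 67, 77]
  41 <= 77: swap -> [57, 41, 89, 80, 5, 95, 67, 77]
  5 <= 77: swap -> [57, 41, 5, 80, 89, 95, 67, 77]
  67 <= 77: swap -> [57, 41, 5, 67, 89, 95, 80, 77]
Place pivot at 4: [57, 41, 5, 67, 77, 95, 80, 89]

Partitioned: [57, 41, 5, 67, 77, 95, 80, 89]


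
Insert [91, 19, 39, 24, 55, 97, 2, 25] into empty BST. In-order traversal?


Insert 91: root
Insert 19: L from 91
Insert 39: L from 91 -> R from 19
Insert 24: L from 91 -> R from 19 -> L from 39
Insert 55: L from 91 -> R from 19 -> R from 39
Insert 97: R from 91
Insert 2: L from 91 -> L from 19
Insert 25: L from 91 -> R from 19 -> L from 39 -> R from 24

In-order: [2, 19, 24, 25, 39, 55, 91, 97]


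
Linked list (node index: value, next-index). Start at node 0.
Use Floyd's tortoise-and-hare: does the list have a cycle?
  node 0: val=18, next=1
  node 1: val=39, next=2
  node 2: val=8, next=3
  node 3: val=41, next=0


Floyd's tortoise (slow, +1) and hare (fast, +2):
  init: slow=0, fast=0
  step 1: slow=1, fast=2
  step 2: slow=2, fast=0
  step 3: slow=3, fast=2
  step 4: slow=0, fast=0
  slow == fast at node 0: cycle detected

Cycle: yes


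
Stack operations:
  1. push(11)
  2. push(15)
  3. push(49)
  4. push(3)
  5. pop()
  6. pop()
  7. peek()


push(11) -> [11]
push(15) -> [11, 15]
push(49) -> [11, 15, 49]
push(3) -> [11, 15, 49, 3]
pop()->3, [11, 15, 49]
pop()->49, [11, 15]
peek()->15

Final stack: [11, 15]


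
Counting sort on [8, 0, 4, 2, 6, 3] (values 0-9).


Input: [8, 0, 4, 2, 6, 3]
Counts: [1, 0, 1, 1, 1, 0, 1, 0, 1, 0]

Sorted: [0, 2, 3, 4, 6, 8]


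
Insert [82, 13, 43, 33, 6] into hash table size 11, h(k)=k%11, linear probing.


Insert 82: h=5 -> slot 5
Insert 13: h=2 -> slot 2
Insert 43: h=10 -> slot 10
Insert 33: h=0 -> slot 0
Insert 6: h=6 -> slot 6

Table: [33, None, 13, None, None, 82, 6, None, None, None, 43]


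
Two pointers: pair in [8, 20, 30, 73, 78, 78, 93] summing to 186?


lo=0(8)+hi=6(93)=101
lo=1(20)+hi=6(93)=113
lo=2(30)+hi=6(93)=123
lo=3(73)+hi=6(93)=166
lo=4(78)+hi=6(93)=171
lo=5(78)+hi=6(93)=171

No pair found


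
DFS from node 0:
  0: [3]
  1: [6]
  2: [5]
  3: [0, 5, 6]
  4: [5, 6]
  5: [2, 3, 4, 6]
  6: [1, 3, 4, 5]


Visit 0, push [3]
Visit 3, push [6, 5]
Visit 5, push [6, 4, 2]
Visit 2, push []
Visit 4, push [6]
Visit 6, push [1]
Visit 1, push []

DFS order: [0, 3, 5, 2, 4, 6, 1]


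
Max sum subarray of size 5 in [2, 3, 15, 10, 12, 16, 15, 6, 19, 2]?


[0:5]: 42
[1:6]: 56
[2:7]: 68
[3:8]: 59
[4:9]: 68
[5:10]: 58

Max: 68 at [2:7]


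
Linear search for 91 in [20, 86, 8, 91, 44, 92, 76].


i=0: 20!=91
i=1: 86!=91
i=2: 8!=91
i=3: 91==91 found!

Found at 3, 4 comps


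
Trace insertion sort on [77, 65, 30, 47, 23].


Initial: [77, 65, 30, 47, 23]
Insert 65: [65, 77, 30, 47, 23]
Insert 30: [30, 65, 77, 47, 23]
Insert 47: [30, 47, 65, 77, 23]
Insert 23: [23, 30, 47, 65, 77]

Sorted: [23, 30, 47, 65, 77]


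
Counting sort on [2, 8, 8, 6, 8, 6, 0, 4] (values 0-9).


Input: [2, 8, 8, 6, 8, 6, 0, 4]
Counts: [1, 0, 1, 0, 1, 0, 2, 0, 3, 0]

Sorted: [0, 2, 4, 6, 6, 8, 8, 8]


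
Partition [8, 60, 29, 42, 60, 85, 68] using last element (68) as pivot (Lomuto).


Pivot: 68
  8 <= 68: advance i (no swap)
  60 <= 68: advance i (no swap)
  29 <= 68: advance i (no swap)
  42 <= 68: advance i (no swap)
  60 <= 68: advance i (no swap)
Place pivot at 5: [8, 60, 29, 42, 60, 68, 85]

Partitioned: [8, 60, 29, 42, 60, 68, 85]


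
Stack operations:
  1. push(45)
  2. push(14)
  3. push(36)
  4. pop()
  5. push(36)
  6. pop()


push(45) -> [45]
push(14) -> [45, 14]
push(36) -> [45, 14, 36]
pop()->36, [45, 14]
push(36) -> [45, 14, 36]
pop()->36, [45, 14]

Final stack: [45, 14]


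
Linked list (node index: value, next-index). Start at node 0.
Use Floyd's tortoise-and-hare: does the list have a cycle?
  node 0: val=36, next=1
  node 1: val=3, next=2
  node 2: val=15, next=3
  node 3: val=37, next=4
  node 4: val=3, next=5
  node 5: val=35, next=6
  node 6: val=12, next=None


Floyd's tortoise (slow, +1) and hare (fast, +2):
  init: slow=0, fast=0
  step 1: slow=1, fast=2
  step 2: slow=2, fast=4
  step 3: slow=3, fast=6
  step 4: fast -> None, no cycle

Cycle: no


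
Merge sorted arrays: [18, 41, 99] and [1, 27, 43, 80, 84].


Take 1 from B
Take 18 from A
Take 27 from B
Take 41 from A
Take 43 from B
Take 80 from B
Take 84 from B

Merged: [1, 18, 27, 41, 43, 80, 84, 99]


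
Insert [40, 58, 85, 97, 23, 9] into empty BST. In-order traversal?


Insert 40: root
Insert 58: R from 40
Insert 85: R from 40 -> R from 58
Insert 97: R from 40 -> R from 58 -> R from 85
Insert 23: L from 40
Insert 9: L from 40 -> L from 23

In-order: [9, 23, 40, 58, 85, 97]


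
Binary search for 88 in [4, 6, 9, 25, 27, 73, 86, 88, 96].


Step 1: lo=0, hi=8, mid=4, val=27
Step 2: lo=5, hi=8, mid=6, val=86
Step 3: lo=7, hi=8, mid=7, val=88

Found at index 7


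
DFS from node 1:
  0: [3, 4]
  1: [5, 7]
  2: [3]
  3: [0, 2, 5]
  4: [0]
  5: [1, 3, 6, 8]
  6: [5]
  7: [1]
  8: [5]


Visit 1, push [7, 5]
Visit 5, push [8, 6, 3]
Visit 3, push [2, 0]
Visit 0, push [4]
Visit 4, push []
Visit 2, push []
Visit 6, push []
Visit 8, push []
Visit 7, push []

DFS order: [1, 5, 3, 0, 4, 2, 6, 8, 7]


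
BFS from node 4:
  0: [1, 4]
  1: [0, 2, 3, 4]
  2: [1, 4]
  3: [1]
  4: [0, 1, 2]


Visit 4, enqueue [0, 1, 2]
Visit 0, enqueue []
Visit 1, enqueue [3]
Visit 2, enqueue []
Visit 3, enqueue []

BFS order: [4, 0, 1, 2, 3]


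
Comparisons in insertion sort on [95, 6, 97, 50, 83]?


Algorithm: insertion sort
Input: [95, 6, 97, 50, 83]
Sorted: [6, 50, 83, 95, 97]

8


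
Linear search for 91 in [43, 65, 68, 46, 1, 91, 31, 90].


i=0: 43!=91
i=1: 65!=91
i=2: 68!=91
i=3: 46!=91
i=4: 1!=91
i=5: 91==91 found!

Found at 5, 6 comps


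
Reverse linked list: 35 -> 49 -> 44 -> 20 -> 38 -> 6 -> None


Step 1: curr=35, set curr.next=prev(None) | reversed so far: 35
Step 2: curr=49, set curr.next=prev(35) | reversed so far: 49 -> 35
Step 3: curr=44, set curr.next=prev(49) | reversed so far: 44 -> 49 -> 35
Step 4: curr=20, set curr.next=prev(44) | reversed so far: 20 -> 44 -> 49 -> 35
Step 5: curr=38, set curr.next=prev(20) | reversed so far: 38 -> 20 -> 44 -> 49 -> 35
Step 6: curr=6, set curr.next=prev(38) | reversed so far: 6 -> 38 -> 20 -> 44 -> 49 -> 35

6 -> 38 -> 20 -> 44 -> 49 -> 35 -> None


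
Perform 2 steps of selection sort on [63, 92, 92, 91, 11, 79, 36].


Initial: [63, 92, 92, 91, 11, 79, 36]
Step 1: min=11 at 4
  Swap: [11, 92, 92, 91, 63, 79, 36]
Step 2: min=36 at 6
  Swap: [11, 36, 92, 91, 63, 79, 92]

After 2 steps: [11, 36, 92, 91, 63, 79, 92]


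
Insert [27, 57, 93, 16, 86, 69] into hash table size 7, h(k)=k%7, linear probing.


Insert 27: h=6 -> slot 6
Insert 57: h=1 -> slot 1
Insert 93: h=2 -> slot 2
Insert 16: h=2, 1 probes -> slot 3
Insert 86: h=2, 2 probes -> slot 4
Insert 69: h=6, 1 probes -> slot 0

Table: [69, 57, 93, 16, 86, None, 27]


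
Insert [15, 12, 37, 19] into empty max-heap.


Insert 15: [15]
Insert 12: [15, 12]
Insert 37: [37, 12, 15]
Insert 19: [37, 19, 15, 12]

Final heap: [37, 19, 15, 12]


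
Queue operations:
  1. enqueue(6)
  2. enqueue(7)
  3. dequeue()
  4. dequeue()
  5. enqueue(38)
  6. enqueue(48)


enqueue(6) -> [6]
enqueue(7) -> [6, 7]
dequeue()->6, [7]
dequeue()->7, []
enqueue(38) -> [38]
enqueue(48) -> [38, 48]

Final queue: [38, 48]


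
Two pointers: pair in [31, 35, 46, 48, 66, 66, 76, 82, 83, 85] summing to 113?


lo=0(31)+hi=9(85)=116
lo=0(31)+hi=8(83)=114
lo=0(31)+hi=7(82)=113

Yes: 31+82=113


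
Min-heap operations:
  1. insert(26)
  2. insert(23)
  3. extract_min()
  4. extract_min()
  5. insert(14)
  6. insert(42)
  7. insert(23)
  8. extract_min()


insert(26) -> [26]
insert(23) -> [23, 26]
extract_min()->23, [26]
extract_min()->26, []
insert(14) -> [14]
insert(42) -> [14, 42]
insert(23) -> [14, 42, 23]
extract_min()->14, [23, 42]

Final heap: [23, 42]


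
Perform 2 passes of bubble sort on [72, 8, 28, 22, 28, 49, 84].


Initial: [72, 8, 28, 22, 28, 49, 84]
Pass 1: [8, 28, 22, 28, 49, 72, 84] (5 swaps)
Pass 2: [8, 22, 28, 28, 49, 72, 84] (1 swaps)

After 2 passes: [8, 22, 28, 28, 49, 72, 84]


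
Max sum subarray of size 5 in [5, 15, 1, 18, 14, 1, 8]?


[0:5]: 53
[1:6]: 49
[2:7]: 42

Max: 53 at [0:5]


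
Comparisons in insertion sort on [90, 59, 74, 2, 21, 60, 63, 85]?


Algorithm: insertion sort
Input: [90, 59, 74, 2, 21, 60, 63, 85]
Sorted: [2, 21, 59, 60, 63, 74, 85, 90]

18


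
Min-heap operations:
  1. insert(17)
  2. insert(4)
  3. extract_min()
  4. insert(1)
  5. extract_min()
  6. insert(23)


insert(17) -> [17]
insert(4) -> [4, 17]
extract_min()->4, [17]
insert(1) -> [1, 17]
extract_min()->1, [17]
insert(23) -> [17, 23]

Final heap: [17, 23]


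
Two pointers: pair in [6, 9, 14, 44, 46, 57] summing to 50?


lo=0(6)+hi=5(57)=63
lo=0(6)+hi=4(46)=52
lo=0(6)+hi=3(44)=50

Yes: 6+44=50


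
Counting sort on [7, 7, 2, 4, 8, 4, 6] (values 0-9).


Input: [7, 7, 2, 4, 8, 4, 6]
Counts: [0, 0, 1, 0, 2, 0, 1, 2, 1, 0]

Sorted: [2, 4, 4, 6, 7, 7, 8]


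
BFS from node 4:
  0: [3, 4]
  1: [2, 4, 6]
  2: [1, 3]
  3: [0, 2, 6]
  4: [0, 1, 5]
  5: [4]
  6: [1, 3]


Visit 4, enqueue [0, 1, 5]
Visit 0, enqueue [3]
Visit 1, enqueue [2, 6]
Visit 5, enqueue []
Visit 3, enqueue []
Visit 2, enqueue []
Visit 6, enqueue []

BFS order: [4, 0, 1, 5, 3, 2, 6]


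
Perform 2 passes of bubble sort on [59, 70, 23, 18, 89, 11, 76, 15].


Initial: [59, 70, 23, 18, 89, 11, 76, 15]
Pass 1: [59, 23, 18, 70, 11, 76, 15, 89] (5 swaps)
Pass 2: [23, 18, 59, 11, 70, 15, 76, 89] (4 swaps)

After 2 passes: [23, 18, 59, 11, 70, 15, 76, 89]


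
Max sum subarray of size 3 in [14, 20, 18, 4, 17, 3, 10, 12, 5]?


[0:3]: 52
[1:4]: 42
[2:5]: 39
[3:6]: 24
[4:7]: 30
[5:8]: 25
[6:9]: 27

Max: 52 at [0:3]


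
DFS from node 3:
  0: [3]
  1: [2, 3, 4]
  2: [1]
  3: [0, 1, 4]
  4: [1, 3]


Visit 3, push [4, 1, 0]
Visit 0, push []
Visit 1, push [4, 2]
Visit 2, push []
Visit 4, push []

DFS order: [3, 0, 1, 2, 4]


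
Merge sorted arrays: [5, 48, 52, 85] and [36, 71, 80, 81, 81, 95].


Take 5 from A
Take 36 from B
Take 48 from A
Take 52 from A
Take 71 from B
Take 80 from B
Take 81 from B
Take 81 from B
Take 85 from A

Merged: [5, 36, 48, 52, 71, 80, 81, 81, 85, 95]


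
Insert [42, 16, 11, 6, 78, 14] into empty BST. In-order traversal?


Insert 42: root
Insert 16: L from 42
Insert 11: L from 42 -> L from 16
Insert 6: L from 42 -> L from 16 -> L from 11
Insert 78: R from 42
Insert 14: L from 42 -> L from 16 -> R from 11

In-order: [6, 11, 14, 16, 42, 78]


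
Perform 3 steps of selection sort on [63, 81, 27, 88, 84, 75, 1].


Initial: [63, 81, 27, 88, 84, 75, 1]
Step 1: min=1 at 6
  Swap: [1, 81, 27, 88, 84, 75, 63]
Step 2: min=27 at 2
  Swap: [1, 27, 81, 88, 84, 75, 63]
Step 3: min=63 at 6
  Swap: [1, 27, 63, 88, 84, 75, 81]

After 3 steps: [1, 27, 63, 88, 84, 75, 81]


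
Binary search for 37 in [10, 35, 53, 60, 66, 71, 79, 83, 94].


Step 1: lo=0, hi=8, mid=4, val=66
Step 2: lo=0, hi=3, mid=1, val=35
Step 3: lo=2, hi=3, mid=2, val=53

Not found


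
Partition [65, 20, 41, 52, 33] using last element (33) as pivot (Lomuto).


Pivot: 33
  20 <= 33: swap -> [20, 65, 41, 52, 33]
Place pivot at 1: [20, 33, 41, 52, 65]

Partitioned: [20, 33, 41, 52, 65]
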